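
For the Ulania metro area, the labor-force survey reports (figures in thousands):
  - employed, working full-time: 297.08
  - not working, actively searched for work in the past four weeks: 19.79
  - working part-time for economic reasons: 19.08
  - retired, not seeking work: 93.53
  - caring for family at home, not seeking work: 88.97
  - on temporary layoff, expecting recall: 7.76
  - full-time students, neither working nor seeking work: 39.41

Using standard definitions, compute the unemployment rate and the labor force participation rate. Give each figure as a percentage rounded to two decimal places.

Unemployment rate ≈ 8.02%; labor force participation rate ≈ 60.77%.

Employed = 297.08 + 19.08 = 316.16 thousand (anyone who worked, including part-time for economic reasons, counts as employed).
Unemployed = 19.79 + 7.76 = 27.55 thousand (jobless and actively searching, or on temporary layoff).
Labor force = 316.16 + 27.55 = 343.71 thousand.
Not in labor force = 93.53 + 88.97 + 39.41 = 221.91 thousand (those not working and not actively searching are outside the labor force).
Civilian working-age population = 343.71 + 221.91 = 565.62 thousand.
Unemployment rate = 27.55 / 343.71 = 8.02%.
Labor force participation rate = 343.71 / 565.62 = 60.77%.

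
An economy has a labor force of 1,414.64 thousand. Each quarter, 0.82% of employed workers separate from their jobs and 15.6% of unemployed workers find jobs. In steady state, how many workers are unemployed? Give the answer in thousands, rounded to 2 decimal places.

Steady-state unemployment rate u* = s/(s+f) = 0.82/(0.82+15.6) = 0.049939.
Unemployed = u* × labor force = 0.049939 × 1,414.64 ≈ 70.65 thousand.

About 70.65 thousand are unemployed in steady state.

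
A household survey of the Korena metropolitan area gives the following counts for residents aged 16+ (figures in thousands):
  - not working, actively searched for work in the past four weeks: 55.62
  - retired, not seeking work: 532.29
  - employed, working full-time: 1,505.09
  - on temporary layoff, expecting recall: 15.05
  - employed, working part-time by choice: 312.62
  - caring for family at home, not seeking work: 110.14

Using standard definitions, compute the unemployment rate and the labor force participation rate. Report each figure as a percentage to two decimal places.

Employed = 1,505.09 + 312.62 = 1,817.71 thousand.
Unemployed = 55.62 + 15.05 = 70.67 thousand (jobless and actively searching, or on temporary layoff).
Labor force = 1,817.71 + 70.67 = 1,888.38 thousand.
Not in labor force = 532.29 + 110.14 = 642.43 thousand (those not working and not actively searching are outside the labor force).
Civilian working-age population = 1,888.38 + 642.43 = 2,530.81 thousand.
Unemployment rate = 70.67 / 1,888.38 = 3.74%.
Labor force participation rate = 1,888.38 / 2,530.81 = 74.62%.

Unemployment rate ≈ 3.74%; labor force participation rate ≈ 74.62%.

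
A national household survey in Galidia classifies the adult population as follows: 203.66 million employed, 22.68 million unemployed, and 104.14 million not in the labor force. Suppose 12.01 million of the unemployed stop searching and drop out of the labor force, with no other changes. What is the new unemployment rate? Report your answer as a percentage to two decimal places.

Initially, labor force = 203.66 + 22.68 = 226.34 million, so u = 22.68/226.34 = 10.02%.
After the change, unemployed and labor force both fall by 12.01 → E = 203.66, U = 10.67, labor force = 214.33 million.
New unemployment rate = 10.67 / 214.33 = 4.98%.

New unemployment rate ≈ 4.98%.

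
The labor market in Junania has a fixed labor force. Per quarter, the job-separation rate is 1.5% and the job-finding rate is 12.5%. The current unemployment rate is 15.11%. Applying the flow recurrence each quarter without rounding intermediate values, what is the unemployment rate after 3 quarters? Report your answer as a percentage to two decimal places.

Unemployment rate after three quarters ≈ 13.51%.

With a fixed labor force, u_{t+1} = u_t + s·(1−u_t) − f·u_t = u_t·(1−s−f) + s.
Here 1−s−f = 0.860 and s = 0.015.
u_1 = 0.151100 × 0.860 + 0.015 = 0.144946.
u_2 = 0.144946 × 0.860 + 0.015 = 0.139654.
u_3 = 0.139654 × 0.860 + 0.015 = 0.135102.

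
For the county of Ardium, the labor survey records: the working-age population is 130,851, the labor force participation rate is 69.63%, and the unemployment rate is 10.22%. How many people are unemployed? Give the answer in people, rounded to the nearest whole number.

Labor force = 0.6963 × 130,851 = 91,112.
Unemployed = 0.1022 × 91,112 ≈ 9,312.

About 9,312 are unemployed.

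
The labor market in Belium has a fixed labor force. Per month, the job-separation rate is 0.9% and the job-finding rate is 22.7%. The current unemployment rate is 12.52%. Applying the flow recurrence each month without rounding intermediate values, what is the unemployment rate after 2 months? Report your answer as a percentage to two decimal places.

With a fixed labor force, u_{t+1} = u_t + s·(1−u_t) − f·u_t = u_t·(1−s−f) + s.
Here 1−s−f = 0.764 and s = 0.009.
u_1 = 0.125200 × 0.764 + 0.009 = 0.104653.
u_2 = 0.104653 × 0.764 + 0.009 = 0.088955.

Unemployment rate after two months ≈ 8.90%.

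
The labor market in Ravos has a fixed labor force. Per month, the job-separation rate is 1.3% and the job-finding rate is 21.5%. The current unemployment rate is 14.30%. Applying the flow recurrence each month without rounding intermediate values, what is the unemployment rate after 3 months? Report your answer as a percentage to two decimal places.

With a fixed labor force, u_{t+1} = u_t + s·(1−u_t) − f·u_t = u_t·(1−s−f) + s.
Here 1−s−f = 0.772 and s = 0.013.
u_1 = 0.143000 × 0.772 + 0.013 = 0.123396.
u_2 = 0.123396 × 0.772 + 0.013 = 0.108262.
u_3 = 0.108262 × 0.772 + 0.013 = 0.096578.

Unemployment rate after three months ≈ 9.66%.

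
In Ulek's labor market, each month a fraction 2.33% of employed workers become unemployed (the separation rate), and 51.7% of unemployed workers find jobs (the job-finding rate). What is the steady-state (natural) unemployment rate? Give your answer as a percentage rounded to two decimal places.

At steady state the flows balance: s·E = f·U, so U/(E+U) = s/(s+f).
u* = 2.33 / (2.33 + 51.7) = 2.33 / 54.03 = 4.31%.

Steady-state unemployment rate ≈ 4.31%.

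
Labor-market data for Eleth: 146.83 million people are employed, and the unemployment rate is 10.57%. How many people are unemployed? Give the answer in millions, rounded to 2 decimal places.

Let U be the number unemployed. The labor force is E + U, and U/(E+U) = 0.1057.
So U = 0.1057 × 146.83 / (1 − 0.1057) = 15.5199 / 0.8943 ≈ 17.35 million.

About 17.35 million are unemployed.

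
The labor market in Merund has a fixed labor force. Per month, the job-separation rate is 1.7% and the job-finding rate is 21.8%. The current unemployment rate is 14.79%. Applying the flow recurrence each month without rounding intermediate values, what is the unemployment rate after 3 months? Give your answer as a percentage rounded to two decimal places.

Unemployment rate after three months ≈ 10.62%.

With a fixed labor force, u_{t+1} = u_t + s·(1−u_t) − f·u_t = u_t·(1−s−f) + s.
Here 1−s−f = 0.765 and s = 0.017.
u_1 = 0.147900 × 0.765 + 0.017 = 0.130144.
u_2 = 0.130144 × 0.765 + 0.017 = 0.116560.
u_3 = 0.116560 × 0.765 + 0.017 = 0.106168.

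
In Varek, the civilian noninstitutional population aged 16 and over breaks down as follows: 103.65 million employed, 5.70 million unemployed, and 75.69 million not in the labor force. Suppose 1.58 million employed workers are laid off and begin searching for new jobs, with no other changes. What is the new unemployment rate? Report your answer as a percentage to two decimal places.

New unemployment rate ≈ 6.66%.

Initially, labor force = 103.65 + 5.70 = 109.35 million, so u = 5.70/109.35 = 5.21%.
After the change, employed falls and unemployed rises by 1.58; labor force unchanged → E = 102.07, U = 7.28, labor force = 109.35 million.
New unemployment rate = 7.28 / 109.35 = 6.66%.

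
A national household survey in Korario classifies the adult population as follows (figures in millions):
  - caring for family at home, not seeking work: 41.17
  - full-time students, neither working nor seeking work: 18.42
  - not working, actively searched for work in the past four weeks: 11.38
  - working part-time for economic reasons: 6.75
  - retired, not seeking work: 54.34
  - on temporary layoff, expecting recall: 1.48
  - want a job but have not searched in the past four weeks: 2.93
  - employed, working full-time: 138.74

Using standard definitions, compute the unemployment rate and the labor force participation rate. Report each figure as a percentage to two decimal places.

Unemployment rate ≈ 8.12%; labor force participation rate ≈ 57.54%.

Employed = 6.75 + 138.74 = 145.49 million (anyone who worked, including part-time for economic reasons, counts as employed).
Unemployed = 11.38 + 1.48 = 12.86 million (jobless and actively searching, or on temporary layoff).
Labor force = 145.49 + 12.86 = 158.35 million.
Not in labor force = 41.17 + 18.42 + 54.34 + 2.93 = 116.86 million (those not working and not actively searching are outside the labor force — including those who want a job but have given up searching).
Civilian working-age population = 158.35 + 116.86 = 275.21 million.
Unemployment rate = 12.86 / 158.35 = 8.12%.
Labor force participation rate = 158.35 / 275.21 = 57.54%.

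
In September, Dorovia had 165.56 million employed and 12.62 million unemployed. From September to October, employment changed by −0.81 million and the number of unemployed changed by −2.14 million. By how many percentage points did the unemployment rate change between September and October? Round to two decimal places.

September: labor force = 165.56 + 12.62 = 178.18; u = 12.62/178.18 = 7.08%.
October: labor force = 164.75 + 10.48 = 175.23; u = 10.48/175.23 = 5.98%.
Change = 5.98% − 7.08% = −1.10 pp.

The unemployment rate changed by −1.10 percentage points.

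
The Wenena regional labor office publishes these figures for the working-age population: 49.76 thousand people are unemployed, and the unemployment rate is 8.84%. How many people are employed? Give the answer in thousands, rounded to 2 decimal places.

Labor force = U / u = 49.76 / 0.0884 ≈ 562.90 thousand.
Employed = labor force − unemployed = 562.90 − 49.76 = 513.14 thousand.

About 513.14 thousand are employed.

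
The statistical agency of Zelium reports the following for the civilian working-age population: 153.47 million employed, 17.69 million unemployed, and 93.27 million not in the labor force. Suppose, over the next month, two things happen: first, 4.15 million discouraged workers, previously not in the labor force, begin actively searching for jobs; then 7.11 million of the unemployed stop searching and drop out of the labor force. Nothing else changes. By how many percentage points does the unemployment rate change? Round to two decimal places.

The unemployment rate changes by −1.58 percentage points.

Initially, labor force = 153.47 + 17.69 = 171.16 million, so u = 17.69/171.16 = 10.34%.
After the first change, unemployed and labor force both rise by 4.15 → E = 153.47, U = 21.84, labor force = 175.31 million.
After the second change, unemployed and labor force both fall by 7.11 → E = 153.47, U = 14.73, labor force = 168.20 million.
New unemployment rate = 14.73 / 168.20 = 8.76%.
Change = 8.76% − 10.34% = −1.58 percentage points.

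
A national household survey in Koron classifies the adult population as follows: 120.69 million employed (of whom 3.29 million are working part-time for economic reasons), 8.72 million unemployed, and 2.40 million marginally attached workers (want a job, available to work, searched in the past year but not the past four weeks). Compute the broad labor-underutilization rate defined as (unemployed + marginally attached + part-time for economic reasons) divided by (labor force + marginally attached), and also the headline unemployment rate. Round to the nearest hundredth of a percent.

Broad underutilization rate ≈ 10.93%; headline unemployment rate ≈ 6.74%.

Labor force = 120.69 + 8.72 = 129.41 million.
Numerator = 8.72 + 2.40 + 3.29 = 14.41 million.
Denominator = 129.41 + 2.40 = 131.81 million.
Broad rate = 14.41 / 131.81 = 10.93%.
Headline unemployment rate = 8.72 / 129.41 = 6.74%.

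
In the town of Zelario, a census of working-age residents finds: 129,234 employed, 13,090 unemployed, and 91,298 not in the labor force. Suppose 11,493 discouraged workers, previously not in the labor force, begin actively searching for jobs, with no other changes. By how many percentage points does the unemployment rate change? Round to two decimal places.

The unemployment rate changes by +6.78 percentage points.

Initially, labor force = 129,234 + 13,090 = 142,324, so u = 13,090/142,324 = 9.20%.
After the change, unemployed and labor force both rise by 11,493 → E = 129,234, U = 24,583, labor force = 153,817.
New unemployment rate = 24,583 / 153,817 = 15.98%.
Change = 15.98% − 9.20% = +6.78 percentage points.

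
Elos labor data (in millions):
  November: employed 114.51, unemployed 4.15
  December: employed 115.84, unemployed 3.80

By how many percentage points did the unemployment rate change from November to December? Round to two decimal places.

The unemployment rate changed by −0.32 percentage points.

November: labor force = 114.51 + 4.15 = 118.66; u = 4.15/118.66 = 3.50%.
December: labor force = 115.84 + 3.80 = 119.64; u = 3.80/119.64 = 3.18%.
Change = 3.18% − 3.50% = −0.32 pp.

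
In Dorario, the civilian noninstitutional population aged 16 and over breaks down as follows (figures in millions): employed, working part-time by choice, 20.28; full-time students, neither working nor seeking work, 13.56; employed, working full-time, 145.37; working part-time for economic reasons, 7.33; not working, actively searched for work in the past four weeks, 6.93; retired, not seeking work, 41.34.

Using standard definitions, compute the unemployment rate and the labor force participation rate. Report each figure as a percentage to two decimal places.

Employed = 20.28 + 145.37 + 7.33 = 172.98 million (anyone who worked, including part-time for economic reasons, counts as employed).
Unemployed = 6.93 million.
Labor force = 172.98 + 6.93 = 179.91 million.
Not in labor force = 13.56 + 41.34 = 54.90 million (those not working and not actively searching are outside the labor force).
Civilian working-age population = 179.91 + 54.90 = 234.81 million.
Unemployment rate = 6.93 / 179.91 = 3.85%.
Labor force participation rate = 179.91 / 234.81 = 76.62%.

Unemployment rate ≈ 3.85%; labor force participation rate ≈ 76.62%.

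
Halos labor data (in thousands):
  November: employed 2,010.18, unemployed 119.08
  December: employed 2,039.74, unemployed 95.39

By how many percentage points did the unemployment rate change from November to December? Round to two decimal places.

November: labor force = 2,010.18 + 119.08 = 2,129.26; u = 119.08/2,129.26 = 5.59%.
December: labor force = 2,039.74 + 95.39 = 2,135.13; u = 95.39/2,135.13 = 4.47%.
Change = 4.47% − 5.59% = −1.12 pp.

The unemployment rate changed by −1.12 percentage points.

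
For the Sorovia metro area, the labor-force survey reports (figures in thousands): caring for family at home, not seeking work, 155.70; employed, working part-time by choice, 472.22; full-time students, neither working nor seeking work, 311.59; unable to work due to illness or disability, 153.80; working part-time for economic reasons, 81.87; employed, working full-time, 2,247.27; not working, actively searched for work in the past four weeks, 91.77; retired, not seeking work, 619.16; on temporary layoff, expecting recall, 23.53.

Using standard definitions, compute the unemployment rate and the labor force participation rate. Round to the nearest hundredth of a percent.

Employed = 472.22 + 81.87 + 2,247.27 = 2,801.36 thousand (anyone who worked, including part-time for economic reasons, counts as employed).
Unemployed = 91.77 + 23.53 = 115.30 thousand (jobless and actively searching, or on temporary layoff).
Labor force = 2,801.36 + 115.30 = 2,916.66 thousand.
Not in labor force = 155.70 + 311.59 + 153.80 + 619.16 = 1,240.25 thousand (those not working and not actively searching are outside the labor force).
Civilian working-age population = 2,916.66 + 1,240.25 = 4,156.91 thousand.
Unemployment rate = 115.30 / 2,916.66 = 3.95%.
Labor force participation rate = 2,916.66 / 4,156.91 = 70.16%.

Unemployment rate ≈ 3.95%; labor force participation rate ≈ 70.16%.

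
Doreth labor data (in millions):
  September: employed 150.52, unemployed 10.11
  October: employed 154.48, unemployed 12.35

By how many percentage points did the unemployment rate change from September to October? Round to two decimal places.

The unemployment rate changed by +1.11 percentage points.

September: labor force = 150.52 + 10.11 = 160.63; u = 10.11/160.63 = 6.29%.
October: labor force = 154.48 + 12.35 = 166.83; u = 12.35/166.83 = 7.40%.
Change = 7.40% − 6.29% = +1.11 pp.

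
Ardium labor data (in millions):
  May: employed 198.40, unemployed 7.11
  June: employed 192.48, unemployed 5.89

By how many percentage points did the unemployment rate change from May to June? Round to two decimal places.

The unemployment rate changed by −0.49 percentage points.

May: labor force = 198.40 + 7.11 = 205.51; u = 7.11/205.51 = 3.46%.
June: labor force = 192.48 + 5.89 = 198.37; u = 5.89/198.37 = 2.97%.
Change = 2.97% − 3.46% = −0.49 pp.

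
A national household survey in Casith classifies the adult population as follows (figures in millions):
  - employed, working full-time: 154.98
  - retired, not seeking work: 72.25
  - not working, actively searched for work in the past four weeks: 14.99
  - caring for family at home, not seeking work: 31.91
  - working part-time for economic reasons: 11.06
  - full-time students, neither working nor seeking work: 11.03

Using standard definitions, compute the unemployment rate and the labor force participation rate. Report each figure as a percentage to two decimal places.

Employed = 154.98 + 11.06 = 166.04 million (anyone who worked, including part-time for economic reasons, counts as employed).
Unemployed = 14.99 million.
Labor force = 166.04 + 14.99 = 181.03 million.
Not in labor force = 72.25 + 31.91 + 11.03 = 115.19 million (those not working and not actively searching are outside the labor force).
Civilian working-age population = 181.03 + 115.19 = 296.22 million.
Unemployment rate = 14.99 / 181.03 = 8.28%.
Labor force participation rate = 181.03 / 296.22 = 61.11%.

Unemployment rate ≈ 8.28%; labor force participation rate ≈ 61.11%.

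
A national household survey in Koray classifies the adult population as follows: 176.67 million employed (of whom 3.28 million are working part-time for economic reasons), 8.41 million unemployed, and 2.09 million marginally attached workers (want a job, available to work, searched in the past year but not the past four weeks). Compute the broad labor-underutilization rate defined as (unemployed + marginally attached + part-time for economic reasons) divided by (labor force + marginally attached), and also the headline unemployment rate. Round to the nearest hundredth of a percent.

Labor force = 176.67 + 8.41 = 185.08 million.
Numerator = 8.41 + 2.09 + 3.28 = 13.78 million.
Denominator = 185.08 + 2.09 = 187.17 million.
Broad rate = 13.78 / 187.17 = 7.36%.
Headline unemployment rate = 8.41 / 185.08 = 4.54%.

Broad underutilization rate ≈ 7.36%; headline unemployment rate ≈ 4.54%.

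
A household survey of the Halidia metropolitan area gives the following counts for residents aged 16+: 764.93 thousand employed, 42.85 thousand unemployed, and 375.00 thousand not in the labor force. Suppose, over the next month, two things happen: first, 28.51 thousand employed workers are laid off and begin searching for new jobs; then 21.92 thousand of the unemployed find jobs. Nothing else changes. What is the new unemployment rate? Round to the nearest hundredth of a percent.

New unemployment rate ≈ 6.12%.

Initially, labor force = 764.93 + 42.85 = 807.78 thousand, so u = 42.85/807.78 = 5.30%.
After the first change, employed falls and unemployed rises by 28.51; labor force unchanged → E = 736.42, U = 71.36, labor force = 807.78 thousand.
After the second change, unemployed falls and employed rises by 21.92; labor force unchanged → E = 758.34, U = 49.44, labor force = 807.78 thousand.
New unemployment rate = 49.44 / 807.78 = 6.12%.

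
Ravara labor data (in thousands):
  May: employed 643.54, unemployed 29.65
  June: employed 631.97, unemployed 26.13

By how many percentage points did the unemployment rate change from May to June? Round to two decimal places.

The unemployment rate changed by −0.43 percentage points.

May: labor force = 643.54 + 29.65 = 673.19; u = 29.65/673.19 = 4.40%.
June: labor force = 631.97 + 26.13 = 658.10; u = 26.13/658.10 = 3.97%.
Change = 3.97% − 4.40% = −0.43 pp.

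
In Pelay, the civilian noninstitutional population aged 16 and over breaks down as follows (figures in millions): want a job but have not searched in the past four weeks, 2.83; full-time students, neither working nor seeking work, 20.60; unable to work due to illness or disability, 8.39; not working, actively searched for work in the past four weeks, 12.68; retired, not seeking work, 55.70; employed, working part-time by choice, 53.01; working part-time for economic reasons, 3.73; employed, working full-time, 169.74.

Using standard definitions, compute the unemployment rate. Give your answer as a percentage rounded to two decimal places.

Unemployment rate ≈ 5.30%.

Employed = 53.01 + 3.73 + 169.74 = 226.48 million (anyone who worked, including part-time for economic reasons, counts as employed).
Unemployed = 12.68 million.
Labor force = 226.48 + 12.68 = 239.16 million.
Unemployment rate = 12.68 / 239.16 = 5.30%.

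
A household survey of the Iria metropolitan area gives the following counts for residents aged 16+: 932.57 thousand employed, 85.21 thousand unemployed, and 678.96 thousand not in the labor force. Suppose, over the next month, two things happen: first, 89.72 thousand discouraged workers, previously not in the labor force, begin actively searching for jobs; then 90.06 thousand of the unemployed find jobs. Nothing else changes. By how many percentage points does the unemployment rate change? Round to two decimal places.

Initially, labor force = 932.57 + 85.21 = 1,017.78 thousand, so u = 85.21/1,017.78 = 8.37%.
After the first change, unemployed and labor force both rise by 89.72 → E = 932.57, U = 174.93, labor force = 1,107.50 thousand.
After the second change, unemployed falls and employed rises by 90.06; labor force unchanged → E = 1,022.63, U = 84.87, labor force = 1,107.50 thousand.
New unemployment rate = 84.87 / 1,107.50 = 7.66%.
Change = 7.66% − 8.37% = −0.71 percentage points.

The unemployment rate changes by −0.71 percentage points.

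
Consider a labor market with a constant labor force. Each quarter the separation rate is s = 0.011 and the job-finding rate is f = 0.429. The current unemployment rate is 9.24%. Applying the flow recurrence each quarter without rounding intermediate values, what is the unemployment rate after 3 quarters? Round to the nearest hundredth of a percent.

Unemployment rate after three quarters ≈ 3.68%.

With a fixed labor force, u_{t+1} = u_t + s·(1−u_t) − f·u_t = u_t·(1−s−f) + s.
Here 1−s−f = 0.560 and s = 0.011.
u_1 = 0.092400 × 0.560 + 0.011 = 0.062744.
u_2 = 0.062744 × 0.560 + 0.011 = 0.046137.
u_3 = 0.046137 × 0.560 + 0.011 = 0.036837.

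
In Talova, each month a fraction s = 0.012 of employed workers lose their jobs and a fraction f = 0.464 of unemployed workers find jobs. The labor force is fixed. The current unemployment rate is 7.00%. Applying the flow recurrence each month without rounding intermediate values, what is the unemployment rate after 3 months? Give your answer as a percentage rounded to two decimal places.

Unemployment rate after three months ≈ 3.17%.

With a fixed labor force, u_{t+1} = u_t + s·(1−u_t) − f·u_t = u_t·(1−s−f) + s.
Here 1−s−f = 0.524 and s = 0.012.
u_1 = 0.070000 × 0.524 + 0.012 = 0.048680.
u_2 = 0.048680 × 0.524 + 0.012 = 0.037508.
u_3 = 0.037508 × 0.524 + 0.012 = 0.031654.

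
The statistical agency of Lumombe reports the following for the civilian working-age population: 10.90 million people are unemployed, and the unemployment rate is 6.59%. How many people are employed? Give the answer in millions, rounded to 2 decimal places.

Labor force = U / u = 10.90 / 0.0659 ≈ 165.40 million.
Employed = labor force − unemployed = 165.40 − 10.90 = 154.50 million.

About 154.50 million are employed.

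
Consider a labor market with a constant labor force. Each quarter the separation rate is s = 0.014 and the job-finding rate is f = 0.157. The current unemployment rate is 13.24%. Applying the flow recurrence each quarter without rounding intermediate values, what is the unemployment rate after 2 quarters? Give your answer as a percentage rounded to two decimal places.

Unemployment rate after two quarters ≈ 11.66%.

With a fixed labor force, u_{t+1} = u_t + s·(1−u_t) − f·u_t = u_t·(1−s−f) + s.
Here 1−s−f = 0.829 and s = 0.014.
u_1 = 0.132400 × 0.829 + 0.014 = 0.123760.
u_2 = 0.123760 × 0.829 + 0.014 = 0.116597.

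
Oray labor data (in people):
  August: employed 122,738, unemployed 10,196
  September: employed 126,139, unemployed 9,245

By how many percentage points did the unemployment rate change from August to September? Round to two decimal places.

August: labor force = 122,738 + 10,196 = 132,934; u = 10,196/132,934 = 7.67%.
September: labor force = 126,139 + 9,245 = 135,384; u = 9,245/135,384 = 6.83%.
Change = 6.83% − 7.67% = −0.84 pp.

The unemployment rate changed by −0.84 percentage points.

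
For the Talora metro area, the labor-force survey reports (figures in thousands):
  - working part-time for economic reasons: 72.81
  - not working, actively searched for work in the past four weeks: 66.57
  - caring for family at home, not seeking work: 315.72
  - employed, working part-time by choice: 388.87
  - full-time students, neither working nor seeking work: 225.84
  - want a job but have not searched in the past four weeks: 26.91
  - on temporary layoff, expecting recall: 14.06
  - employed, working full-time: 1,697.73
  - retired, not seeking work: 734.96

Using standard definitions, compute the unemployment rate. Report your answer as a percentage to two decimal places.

Unemployment rate ≈ 3.60%.

Employed = 72.81 + 388.87 + 1,697.73 = 2,159.41 thousand (anyone who worked, including part-time for economic reasons, counts as employed).
Unemployed = 66.57 + 14.06 = 80.63 thousand (jobless and actively searching, or on temporary layoff).
Labor force = 2,159.41 + 80.63 = 2,240.04 thousand.
Unemployment rate = 80.63 / 2,240.04 = 3.60%.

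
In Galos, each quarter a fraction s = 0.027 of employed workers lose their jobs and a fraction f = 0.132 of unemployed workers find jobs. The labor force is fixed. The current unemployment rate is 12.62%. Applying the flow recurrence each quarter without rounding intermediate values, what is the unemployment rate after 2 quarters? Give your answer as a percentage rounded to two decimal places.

Unemployment rate after two quarters ≈ 13.90%.

With a fixed labor force, u_{t+1} = u_t + s·(1−u_t) − f·u_t = u_t·(1−s−f) + s.
Here 1−s−f = 0.841 and s = 0.027.
u_1 = 0.126200 × 0.841 + 0.027 = 0.133134.
u_2 = 0.133134 × 0.841 + 0.027 = 0.138966.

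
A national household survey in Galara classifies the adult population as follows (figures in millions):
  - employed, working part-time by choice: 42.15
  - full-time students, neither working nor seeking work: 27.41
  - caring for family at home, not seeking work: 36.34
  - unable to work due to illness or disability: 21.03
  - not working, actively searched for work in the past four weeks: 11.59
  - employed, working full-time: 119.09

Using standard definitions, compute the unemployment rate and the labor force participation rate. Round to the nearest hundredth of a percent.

Employed = 42.15 + 119.09 = 161.24 million.
Unemployed = 11.59 million.
Labor force = 161.24 + 11.59 = 172.83 million.
Not in labor force = 27.41 + 36.34 + 21.03 = 84.78 million (those not working and not actively searching are outside the labor force).
Civilian working-age population = 172.83 + 84.78 = 257.61 million.
Unemployment rate = 11.59 / 172.83 = 6.71%.
Labor force participation rate = 172.83 / 257.61 = 67.09%.

Unemployment rate ≈ 6.71%; labor force participation rate ≈ 67.09%.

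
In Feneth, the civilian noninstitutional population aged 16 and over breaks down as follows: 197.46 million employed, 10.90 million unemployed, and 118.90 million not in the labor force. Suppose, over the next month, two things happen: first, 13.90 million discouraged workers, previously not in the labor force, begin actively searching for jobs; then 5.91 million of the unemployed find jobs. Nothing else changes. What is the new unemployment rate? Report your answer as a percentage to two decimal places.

Initially, labor force = 197.46 + 10.90 = 208.36 million, so u = 10.90/208.36 = 5.23%.
After the first change, unemployed and labor force both rise by 13.90 → E = 197.46, U = 24.80, labor force = 222.26 million.
After the second change, unemployed falls and employed rises by 5.91; labor force unchanged → E = 203.37, U = 18.89, labor force = 222.26 million.
New unemployment rate = 18.89 / 222.26 = 8.50%.

New unemployment rate ≈ 8.50%.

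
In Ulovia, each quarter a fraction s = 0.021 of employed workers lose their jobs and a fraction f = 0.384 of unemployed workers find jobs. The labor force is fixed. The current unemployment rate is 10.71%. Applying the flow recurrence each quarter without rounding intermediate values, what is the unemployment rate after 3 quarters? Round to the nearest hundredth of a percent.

Unemployment rate after three quarters ≈ 6.35%.

With a fixed labor force, u_{t+1} = u_t + s·(1−u_t) − f·u_t = u_t·(1−s−f) + s.
Here 1−s−f = 0.595 and s = 0.021.
u_1 = 0.107100 × 0.595 + 0.021 = 0.084725.
u_2 = 0.084725 × 0.595 + 0.021 = 0.071411.
u_3 = 0.071411 × 0.595 + 0.021 = 0.063490.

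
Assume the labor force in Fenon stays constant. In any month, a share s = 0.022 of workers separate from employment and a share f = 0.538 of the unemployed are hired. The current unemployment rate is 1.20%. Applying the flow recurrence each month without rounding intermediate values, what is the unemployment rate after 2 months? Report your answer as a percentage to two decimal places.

With a fixed labor force, u_{t+1} = u_t + s·(1−u_t) − f·u_t = u_t·(1−s−f) + s.
Here 1−s−f = 0.440 and s = 0.022.
u_1 = 0.012000 × 0.440 + 0.022 = 0.027280.
u_2 = 0.027280 × 0.440 + 0.022 = 0.034003.

Unemployment rate after two months ≈ 3.40%.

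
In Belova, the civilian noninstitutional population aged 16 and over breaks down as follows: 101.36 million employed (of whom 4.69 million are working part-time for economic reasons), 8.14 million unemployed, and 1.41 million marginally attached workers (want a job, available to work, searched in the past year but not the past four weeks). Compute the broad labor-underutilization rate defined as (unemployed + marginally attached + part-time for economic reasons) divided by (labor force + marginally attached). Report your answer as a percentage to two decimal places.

Broad underutilization rate ≈ 12.84%.

Labor force = 101.36 + 8.14 = 109.50 million.
Numerator = 8.14 + 1.41 + 4.69 = 14.24 million.
Denominator = 109.50 + 1.41 = 110.91 million.
Broad rate = 14.24 / 110.91 = 12.84%.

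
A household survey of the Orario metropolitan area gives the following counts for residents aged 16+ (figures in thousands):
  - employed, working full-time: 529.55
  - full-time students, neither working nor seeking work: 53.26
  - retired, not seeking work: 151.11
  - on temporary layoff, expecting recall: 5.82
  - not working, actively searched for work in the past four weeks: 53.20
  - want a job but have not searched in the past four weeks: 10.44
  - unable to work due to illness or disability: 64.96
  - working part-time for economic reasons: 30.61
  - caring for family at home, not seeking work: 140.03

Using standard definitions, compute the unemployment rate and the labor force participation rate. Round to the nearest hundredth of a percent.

Employed = 529.55 + 30.61 = 560.16 thousand (anyone who worked, including part-time for economic reasons, counts as employed).
Unemployed = 5.82 + 53.20 = 59.02 thousand (jobless and actively searching, or on temporary layoff).
Labor force = 560.16 + 59.02 = 619.18 thousand.
Not in labor force = 53.26 + 151.11 + 10.44 + 64.96 + 140.03 = 419.80 thousand (those not working and not actively searching are outside the labor force — including those who want a job but have given up searching).
Civilian working-age population = 619.18 + 419.80 = 1,038.98 thousand.
Unemployment rate = 59.02 / 619.18 = 9.53%.
Labor force participation rate = 619.18 / 1,038.98 = 59.59%.

Unemployment rate ≈ 9.53%; labor force participation rate ≈ 59.59%.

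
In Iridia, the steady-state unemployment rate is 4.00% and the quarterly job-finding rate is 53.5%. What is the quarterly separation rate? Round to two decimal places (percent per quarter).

Separation rate ≈ 2.23% per quarter.

From u* = s/(s+f): s = u·f/(1−u).
s = 0.0400 × 53.5 / (1 − 0.0400) = 2.1400 / 0.9600 ≈ 2.23% per quarter.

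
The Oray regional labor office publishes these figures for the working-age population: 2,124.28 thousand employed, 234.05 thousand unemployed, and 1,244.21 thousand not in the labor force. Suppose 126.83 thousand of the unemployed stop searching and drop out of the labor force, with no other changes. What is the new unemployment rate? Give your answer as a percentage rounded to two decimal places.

New unemployment rate ≈ 4.80%.

Initially, labor force = 2,124.28 + 234.05 = 2,358.33 thousand, so u = 234.05/2,358.33 = 9.92%.
After the change, unemployed and labor force both fall by 126.83 → E = 2,124.28, U = 107.22, labor force = 2,231.50 thousand.
New unemployment rate = 107.22 / 2,231.50 = 4.80%.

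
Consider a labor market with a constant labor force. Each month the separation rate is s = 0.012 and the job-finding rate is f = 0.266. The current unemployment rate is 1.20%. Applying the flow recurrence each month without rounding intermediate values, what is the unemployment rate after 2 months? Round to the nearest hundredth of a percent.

Unemployment rate after two months ≈ 2.69%.

With a fixed labor force, u_{t+1} = u_t + s·(1−u_t) − f·u_t = u_t·(1−s−f) + s.
Here 1−s−f = 0.722 and s = 0.012.
u_1 = 0.012000 × 0.722 + 0.012 = 0.020664.
u_2 = 0.020664 × 0.722 + 0.012 = 0.026919.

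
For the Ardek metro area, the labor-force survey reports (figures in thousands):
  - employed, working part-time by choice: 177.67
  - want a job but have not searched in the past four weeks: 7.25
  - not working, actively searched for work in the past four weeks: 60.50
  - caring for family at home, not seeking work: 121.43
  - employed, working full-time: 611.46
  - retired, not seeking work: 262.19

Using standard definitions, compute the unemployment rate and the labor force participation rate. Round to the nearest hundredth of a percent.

Employed = 177.67 + 611.46 = 789.13 thousand.
Unemployed = 60.50 thousand.
Labor force = 789.13 + 60.50 = 849.63 thousand.
Not in labor force = 7.25 + 121.43 + 262.19 = 390.87 thousand (those not working and not actively searching are outside the labor force — including those who want a job but have given up searching).
Civilian working-age population = 849.63 + 390.87 = 1,240.50 thousand.
Unemployment rate = 60.50 / 849.63 = 7.12%.
Labor force participation rate = 849.63 / 1,240.50 = 68.49%.

Unemployment rate ≈ 7.12%; labor force participation rate ≈ 68.49%.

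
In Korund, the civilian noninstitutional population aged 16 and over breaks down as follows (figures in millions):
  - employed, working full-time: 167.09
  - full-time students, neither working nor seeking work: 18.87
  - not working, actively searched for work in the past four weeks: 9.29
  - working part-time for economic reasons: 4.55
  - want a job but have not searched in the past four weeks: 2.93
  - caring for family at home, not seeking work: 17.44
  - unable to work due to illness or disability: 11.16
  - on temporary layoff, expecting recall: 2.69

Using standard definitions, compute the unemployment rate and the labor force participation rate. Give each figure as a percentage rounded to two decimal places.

Unemployment rate ≈ 6.52%; labor force participation rate ≈ 78.46%.

Employed = 167.09 + 4.55 = 171.64 million (anyone who worked, including part-time for economic reasons, counts as employed).
Unemployed = 9.29 + 2.69 = 11.98 million (jobless and actively searching, or on temporary layoff).
Labor force = 171.64 + 11.98 = 183.62 million.
Not in labor force = 18.87 + 2.93 + 17.44 + 11.16 = 50.40 million (those not working and not actively searching are outside the labor force — including those who want a job but have given up searching).
Civilian working-age population = 183.62 + 50.40 = 234.02 million.
Unemployment rate = 11.98 / 183.62 = 6.52%.
Labor force participation rate = 183.62 / 234.02 = 78.46%.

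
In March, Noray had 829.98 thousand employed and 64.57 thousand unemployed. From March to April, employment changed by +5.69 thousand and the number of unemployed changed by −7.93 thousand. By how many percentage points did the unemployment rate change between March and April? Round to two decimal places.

March: labor force = 829.98 + 64.57 = 894.55; u = 64.57/894.55 = 7.22%.
April: labor force = 835.67 + 56.64 = 892.31; u = 56.64/892.31 = 6.35%.
Change = 6.35% − 7.22% = −0.87 pp.

The unemployment rate changed by −0.87 percentage points.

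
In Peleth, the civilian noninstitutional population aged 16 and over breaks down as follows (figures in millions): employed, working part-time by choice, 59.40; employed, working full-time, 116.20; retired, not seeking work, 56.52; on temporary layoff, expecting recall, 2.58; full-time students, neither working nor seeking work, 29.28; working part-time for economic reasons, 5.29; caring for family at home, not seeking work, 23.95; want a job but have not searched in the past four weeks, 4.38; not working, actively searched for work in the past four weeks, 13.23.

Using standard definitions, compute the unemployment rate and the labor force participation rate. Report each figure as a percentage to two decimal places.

Unemployment rate ≈ 8.04%; labor force participation rate ≈ 63.28%.

Employed = 59.40 + 116.20 + 5.29 = 180.89 million (anyone who worked, including part-time for economic reasons, counts as employed).
Unemployed = 2.58 + 13.23 = 15.81 million (jobless and actively searching, or on temporary layoff).
Labor force = 180.89 + 15.81 = 196.70 million.
Not in labor force = 56.52 + 29.28 + 23.95 + 4.38 = 114.13 million (those not working and not actively searching are outside the labor force — including those who want a job but have given up searching).
Civilian working-age population = 196.70 + 114.13 = 310.83 million.
Unemployment rate = 15.81 / 196.70 = 8.04%.
Labor force participation rate = 196.70 / 310.83 = 63.28%.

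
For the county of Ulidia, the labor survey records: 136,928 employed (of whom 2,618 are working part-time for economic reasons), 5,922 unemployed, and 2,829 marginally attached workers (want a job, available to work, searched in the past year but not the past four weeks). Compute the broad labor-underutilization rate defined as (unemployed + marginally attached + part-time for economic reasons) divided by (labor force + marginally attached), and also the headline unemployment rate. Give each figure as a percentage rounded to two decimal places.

Labor force = 136,928 + 5,922 = 142,850.
Numerator = 5,922 + 2,829 + 2,618 = 11,369.
Denominator = 142,850 + 2,829 = 145,679.
Broad rate = 11,369 / 145,679 = 7.80%.
Headline unemployment rate = 5,922 / 142,850 = 4.15%.

Broad underutilization rate ≈ 7.80%; headline unemployment rate ≈ 4.15%.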